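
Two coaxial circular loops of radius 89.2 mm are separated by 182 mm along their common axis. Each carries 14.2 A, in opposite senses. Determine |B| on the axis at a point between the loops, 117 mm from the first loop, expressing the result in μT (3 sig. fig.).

Each loop contributes B = μ₀IR²/[2(R²+z²)^(3/2)] on the axis, with z measured from that loop.
Loop 1 (z = 0.117 m): B₁ = 2.23×10⁻⁵ T. Loop 2 (z = 0.065 m): B₂ = 5.28×10⁻⁵ T.
The fields oppose: B = |B₁ − B₂| = 3.05×10⁻⁵ T.

B ≈ 30.5 μT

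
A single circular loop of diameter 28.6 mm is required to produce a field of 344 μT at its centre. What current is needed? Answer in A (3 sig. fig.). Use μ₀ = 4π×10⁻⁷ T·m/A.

At the centre of a circular loop B = μ₀I/(2R), so I = 2RB/μ₀.
With R = 0.0143 m, I = 2 × 0.0143 × 3.44×10⁻⁴ / (4π×10⁻⁷) = 7.83 A.

I ≈ 7.83 A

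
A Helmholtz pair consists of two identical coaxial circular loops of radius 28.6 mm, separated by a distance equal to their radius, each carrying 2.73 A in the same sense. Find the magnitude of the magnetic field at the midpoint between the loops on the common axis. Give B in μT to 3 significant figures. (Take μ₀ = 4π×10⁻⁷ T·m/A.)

B ≈ 85.8 μT

Each loop contributes B = μ₀IR²/[2(R²+z²)^(3/2)] on the axis, with z measured from that loop.
Loop 1 (z = 0.0143 m): B₁ = 4.29×10⁻⁵ T. Loop 2 (z = 0.0143 m): B₂ = 4.29×10⁻⁵ T.
The fields add: B = B₁ + B₂ = 8.58×10⁻⁵ T.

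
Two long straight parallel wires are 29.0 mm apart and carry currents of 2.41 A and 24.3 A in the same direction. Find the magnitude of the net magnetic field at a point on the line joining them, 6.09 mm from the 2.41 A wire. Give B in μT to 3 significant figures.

Each long wire gives B = μ₀I/(2πd). Distances are d₁ = 0.00609 m and d₂ = 0.02291 m.
B₁ = 7.91×10⁻⁵ T, B₂ = 2.12×10⁻⁴ T.
Between parallel currents the two contributions point in opposite directions, so they subtract. B = |B₁ − B₂| = |7.91×10⁻⁵ − 2.12×10⁻⁴| = 1.33×10⁻⁴ T.

B ≈ 133 μT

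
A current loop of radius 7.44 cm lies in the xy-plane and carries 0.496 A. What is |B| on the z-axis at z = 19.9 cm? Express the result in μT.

B ≈ 0.180 μT

On the axis of a circular loop, B = μ₀IR² / [2(R²+z²)^(3/2)].
R² + z² = (0.0744)² + (0.199)² = 0.04514 m², and (R²+z²)^(3/2) = 9.59×10⁻³ m³.
B = (4π×10⁻⁷ × 0.496 × 0.005535) / (2 × 9.59×10⁻³) = 1.80×10⁻⁷ T.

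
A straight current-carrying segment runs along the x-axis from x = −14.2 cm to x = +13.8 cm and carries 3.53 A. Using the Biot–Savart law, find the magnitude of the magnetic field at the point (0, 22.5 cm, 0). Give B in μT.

For a finite straight segment, B = (μ₀I/4πd)(sinθ₁ + sinθ₂), where θ₁, θ₂ are the angles from the perpendicular to each end.
The perpendicular distance is d = 0.225 m; the end-offsets along the wire are a = 0.142 m and b = 0.138 m.
sinθ₁ = 0.142/√(0.142²+0.225²) = 0.5337; sinθ₂ = 0.138/√(0.138²+0.225²) = 0.5228.
B = (4π×10⁻⁷ × 3.53) / (4π × 0.225) × (0.5337 + 0.5228) = 1.66×10⁻⁶ T.

B ≈ 1.66 μT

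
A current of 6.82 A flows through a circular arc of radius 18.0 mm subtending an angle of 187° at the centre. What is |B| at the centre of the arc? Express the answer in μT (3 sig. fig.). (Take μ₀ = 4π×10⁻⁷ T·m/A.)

B ≈ 124 μT

The Biot–Savart field of a circular arc at its centre is B = μ₀Iφ/(4πR), with φ = 3.264 rad.
B = (4π×10⁻⁷ × 6.82 × 3.264) / (4π × 0.018) = 1.24×10⁻⁴ T.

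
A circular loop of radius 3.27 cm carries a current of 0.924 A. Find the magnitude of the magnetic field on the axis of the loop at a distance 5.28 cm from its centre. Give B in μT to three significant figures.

B ≈ 2.59 μT

On the axis of a circular loop, B = μ₀IR² / [2(R²+z²)^(3/2)].
R² + z² = (0.0327)² + (0.0528)² = 0.003857 m², and (R²+z²)^(3/2) = 2.40×10⁻⁴ m³.
B = (4π×10⁻⁷ × 0.924 × 0.001069) / (2 × 2.40×10⁻⁴) = 2.59×10⁻⁶ T.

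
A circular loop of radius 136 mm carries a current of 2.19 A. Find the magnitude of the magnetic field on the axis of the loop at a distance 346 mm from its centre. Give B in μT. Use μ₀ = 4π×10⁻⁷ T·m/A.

B ≈ 0.495 μT

On the axis of a circular loop, B = μ₀IR² / [2(R²+z²)^(3/2)].
R² + z² = (0.136)² + (0.346)² = 0.1382 m², and (R²+z²)^(3/2) = 5.14×10⁻² m³.
B = (4π×10⁻⁷ × 2.19 × 0.0185) / (2 × 5.14×10⁻²) = 4.95×10⁻⁷ T.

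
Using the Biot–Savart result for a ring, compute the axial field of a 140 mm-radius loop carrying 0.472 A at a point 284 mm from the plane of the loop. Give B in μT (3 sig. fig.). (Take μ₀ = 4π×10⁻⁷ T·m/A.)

On the axis of a circular loop, B = μ₀IR² / [2(R²+z²)^(3/2)].
R² + z² = (0.14)² + (0.284)² = 0.1003 m², and (R²+z²)^(3/2) = 3.17×10⁻² m³.
B = (4π×10⁻⁷ × 0.472 × 0.0196) / (2 × 3.17×10⁻²) = 1.83×10⁻⁷ T.

B ≈ 0.183 μT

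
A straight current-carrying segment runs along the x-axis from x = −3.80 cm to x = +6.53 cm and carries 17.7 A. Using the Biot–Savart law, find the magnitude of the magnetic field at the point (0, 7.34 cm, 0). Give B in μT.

B ≈ 27.1 μT

For a finite straight segment, B = (μ₀I/4πd)(sinθ₁ + sinθ₂), where θ₁, θ₂ are the angles from the perpendicular to each end.
The perpendicular distance is d = 0.0734 m; the end-offsets along the wire are a = 0.038 m and b = 0.0653 m.
sinθ₁ = 0.038/√(0.038²+0.0734²) = 0.4598; sinθ₂ = 0.0653/√(0.0653²+0.0734²) = 0.6647.
B = (4π×10⁻⁷ × 17.7) / (4π × 0.0734) × (0.4598 + 0.6647) = 2.71×10⁻⁵ T.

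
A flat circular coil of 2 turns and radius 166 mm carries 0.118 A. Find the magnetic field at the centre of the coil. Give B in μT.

B ≈ 0.893 μT

For an N-turn flat coil, B = Nμ₀I/(2R) with R = 0.166 m.
B = 2 × 4.47×10⁻⁷ T = 8.93×10⁻⁷ T.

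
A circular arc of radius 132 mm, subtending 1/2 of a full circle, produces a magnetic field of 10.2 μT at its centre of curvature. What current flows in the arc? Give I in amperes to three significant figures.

For a circular arc, B = μ₀Iφ/(4πR) with φ in radians; here φ = 3.142 rad.
So I = 4πRB/(μ₀φ) = 4π × 0.132 × 1.02×10⁻⁵ / (4π×10⁻⁷ × 3.142) = 4.29 A.

I ≈ 4.29 A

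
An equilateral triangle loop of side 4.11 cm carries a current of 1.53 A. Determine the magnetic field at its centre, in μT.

B ≈ 67.0 μT

Each side is a finite straight segment at perpendicular distance d = a/(2 tan(π/3)) = 0.01186 m from the centre, with end-angles ±π/3.
One side contributes B₁ = (μ₀I/4πd)·2 sin(π/3) = 2.23×10⁻⁵ T.
All 3 sides add in the same direction: B = 3 × 2.23×10⁻⁵ = 6.70×10⁻⁵ T.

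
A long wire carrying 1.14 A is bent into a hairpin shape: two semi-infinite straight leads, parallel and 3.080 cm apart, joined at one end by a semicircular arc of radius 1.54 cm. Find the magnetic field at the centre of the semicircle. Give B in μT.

B ≈ 38.1 μT

The semicircular arc contributes B_arc = μ₀I·π/(4πR) = μ₀I/(4R) = 2.33×10⁻⁵ T.
Each semi-infinite lead is at perpendicular distance R = 0.0154 m from the centre, with the perpendicular foot at its near end, so it contributes μ₀I/(4πR); both point the same way, together 1.48×10⁻⁵ T.
Arc and leads all point the same direction: B = 2.33×10⁻⁵ + 1.48×10⁻⁵ = 3.81×10⁻⁵ T.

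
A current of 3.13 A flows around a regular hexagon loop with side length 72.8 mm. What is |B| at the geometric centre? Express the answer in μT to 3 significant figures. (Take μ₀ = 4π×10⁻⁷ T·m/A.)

Each side is a finite straight segment at perpendicular distance d = a/(2 tan(π/6)) = 0.06305 m from the centre, with end-angles ±π/6.
One side contributes B₁ = (μ₀I/4πd)·2 sin(π/6) = 4.96×10⁻⁶ T.
All 6 sides add in the same direction: B = 6 × 4.96×10⁻⁶ = 2.98×10⁻⁵ T.

B ≈ 29.8 μT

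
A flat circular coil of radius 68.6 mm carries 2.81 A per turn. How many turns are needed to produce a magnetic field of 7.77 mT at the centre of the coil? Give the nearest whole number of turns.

N = 302

For an N-turn coil, B = Nμ₀I/(2R). A single turn gives B₁ = 2.57×10⁻⁵ T with R = 0.0686 m.
N = B/B₁ = 7.77×10⁻³ / 2.57×10⁻⁵ = 301.90.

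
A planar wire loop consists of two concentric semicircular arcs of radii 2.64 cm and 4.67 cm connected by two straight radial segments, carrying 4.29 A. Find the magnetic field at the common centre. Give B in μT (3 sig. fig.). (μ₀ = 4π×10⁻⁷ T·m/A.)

The radial connectors point toward the centre, so dl × r̂ = 0 and they contribute nothing.
Each semicircle gives μ₀I/(4R): inner arc 5.11×10⁻⁵ T, outer arc 2.89×10⁻⁵ T.
The two arcs carry current in opposite angular senses, so their fields oppose: B = |5.11×10⁻⁵ − 2.89×10⁻⁵| = 2.22×10⁻⁵ T.

B ≈ 22.2 μT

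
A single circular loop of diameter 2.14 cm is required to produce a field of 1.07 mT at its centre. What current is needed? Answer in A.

I ≈ 18.2 A

At the centre of a circular loop B = μ₀I/(2R), so I = 2RB/μ₀.
With R = 0.0107 m, I = 2 × 0.0107 × 1.07×10⁻³ / (4π×10⁻⁷) = 18.2 A.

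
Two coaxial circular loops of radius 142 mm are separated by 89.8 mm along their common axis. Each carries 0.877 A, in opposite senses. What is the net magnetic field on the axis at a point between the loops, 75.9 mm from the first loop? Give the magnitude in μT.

Each loop contributes B = μ₀IR²/[2(R²+z²)^(3/2)] on the axis, with z measured from that loop.
Loop 1 (z = 0.0759 m): B₁ = 2.66×10⁻⁶ T. Loop 2 (z = 0.0139 m): B₂ = 3.83×10⁻⁶ T.
The fields oppose: B = |B₁ − B₂| = 1.16×10⁻⁶ T.

B ≈ 1.16 μT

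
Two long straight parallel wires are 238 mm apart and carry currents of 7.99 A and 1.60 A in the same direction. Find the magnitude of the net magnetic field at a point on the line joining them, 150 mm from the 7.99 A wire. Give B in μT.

Each long wire gives B = μ₀I/(2πd). Distances are d₁ = 0.15 m and d₂ = 0.088 m.
B₁ = 1.07×10⁻⁵ T, B₂ = 3.64×10⁻⁶ T.
Between parallel currents the two contributions point in opposite directions, so they subtract. B = |B₁ − B₂| = |1.07×10⁻⁵ − 3.64×10⁻⁶| = 7.02×10⁻⁶ T.

B ≈ 7.02 μT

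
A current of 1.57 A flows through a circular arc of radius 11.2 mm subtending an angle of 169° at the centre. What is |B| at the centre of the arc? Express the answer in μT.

B ≈ 41.3 μT

The Biot–Savart field of a circular arc at its centre is B = μ₀Iφ/(4πR), with φ = 2.95 rad.
B = (4π×10⁻⁷ × 1.57 × 2.95) / (4π × 0.0112) = 4.13×10⁻⁵ T.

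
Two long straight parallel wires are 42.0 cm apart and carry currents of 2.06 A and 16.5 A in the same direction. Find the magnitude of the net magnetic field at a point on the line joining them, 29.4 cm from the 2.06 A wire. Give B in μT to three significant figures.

B ≈ 24.8 μT

Each long wire gives B = μ₀I/(2πd). Distances are d₁ = 0.294 m and d₂ = 0.126 m.
B₁ = 1.40×10⁻⁶ T, B₂ = 2.62×10⁻⁵ T.
Between parallel currents the two contributions point in opposite directions, so they subtract. B = |B₁ − B₂| = |1.40×10⁻⁶ − 2.62×10⁻⁵| = 2.48×10⁻⁵ T.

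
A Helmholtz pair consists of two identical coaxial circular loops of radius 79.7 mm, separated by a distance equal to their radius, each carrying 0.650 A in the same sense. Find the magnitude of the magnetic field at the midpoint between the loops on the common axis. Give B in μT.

B ≈ 7.33 μT

Each loop contributes B = μ₀IR²/[2(R²+z²)^(3/2)] on the axis, with z measured from that loop.
Loop 1 (z = 0.03985 m): B₁ = 3.67×10⁻⁶ T. Loop 2 (z = 0.03985 m): B₂ = 3.67×10⁻⁶ T.
The fields add: B = B₁ + B₂ = 7.33×10⁻⁶ T.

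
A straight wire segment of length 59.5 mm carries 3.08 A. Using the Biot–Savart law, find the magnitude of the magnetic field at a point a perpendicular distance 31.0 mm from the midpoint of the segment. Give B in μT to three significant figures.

For a finite straight segment, B = (μ₀I/4πd)(sinθ₁ + sinθ₂), where θ₁, θ₂ are the angles from the perpendicular to each end.
The perpendicular from the point meets the wire at its midpoint, so each end is L/2 = 0.02975 m away along the wire.
sinθ₁ = 0.02975/√(0.02975²+0.031²) = 0.6924; sinθ₂ = 0.02975/√(0.02975²+0.031²) = 0.6924.
B = (4π×10⁻⁷ × 3.08) / (4π × 0.031) × (0.6924 + 0.6924) = 1.38×10⁻⁵ T.

B ≈ 13.8 μT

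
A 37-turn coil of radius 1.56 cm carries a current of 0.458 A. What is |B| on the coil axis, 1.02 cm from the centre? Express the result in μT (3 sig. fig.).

For an N-turn flat coil, B = Nμ₀IR²/[2(R²+z²)^(3/2)] with R = 0.0156 m, z = 0.0102 m.
B = 37 × 1.08×10⁻⁵ T = 4.00×10⁻⁴ T.

B ≈ 400 μT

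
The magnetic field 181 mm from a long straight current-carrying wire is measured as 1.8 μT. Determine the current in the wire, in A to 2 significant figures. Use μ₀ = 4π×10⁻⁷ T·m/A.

For a long straight wire B = μ₀I/(2πd), so I = 2πdB/μ₀.
I = 2π × 0.181 × 1.80×10⁻⁶ / (4π×10⁻⁷) = 1.63 A.

I ≈ 1.6 A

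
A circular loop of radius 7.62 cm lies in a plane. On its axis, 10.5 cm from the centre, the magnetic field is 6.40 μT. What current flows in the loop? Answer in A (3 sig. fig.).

On the axis of a loop, B = μ₀IR²/[2(R²+z²)^(3/2)], so I = 2B(R²+z²)^(3/2)/(μ₀R²).
R² + z² = 0.005806 + 0.01102 = 0.01683 m²; raised to 3/2 gives 2.18×10⁻³ m³.
I = 2 × 6.40×10⁻⁶ × 2.18×10⁻³ / (1.26×10⁻⁶ × 0.005806) = 3.83 A.

I ≈ 3.83 A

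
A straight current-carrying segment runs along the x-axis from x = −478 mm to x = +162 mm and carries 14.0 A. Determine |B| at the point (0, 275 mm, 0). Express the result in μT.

For a finite straight segment, B = (μ₀I/4πd)(sinθ₁ + sinθ₂), where θ₁, θ₂ are the angles from the perpendicular to each end.
The perpendicular distance is d = 0.275 m; the end-offsets along the wire are a = 0.478 m and b = 0.162 m.
sinθ₁ = 0.478/√(0.478²+0.275²) = 0.8668; sinθ₂ = 0.162/√(0.162²+0.275²) = 0.5076.
B = (4π×10⁻⁷ × 14.0) / (4π × 0.275) × (0.8668 + 0.5076) = 7.00×10⁻⁶ T.

B ≈ 7.00 μT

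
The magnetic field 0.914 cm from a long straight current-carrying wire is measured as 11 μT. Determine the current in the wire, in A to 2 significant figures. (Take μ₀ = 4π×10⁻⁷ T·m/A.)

For a long straight wire B = μ₀I/(2πd), so I = 2πdB/μ₀.
I = 2π × 0.00914 × 1.10×10⁻⁵ / (4π×10⁻⁷) = 0.503 A.

I ≈ 0.50 A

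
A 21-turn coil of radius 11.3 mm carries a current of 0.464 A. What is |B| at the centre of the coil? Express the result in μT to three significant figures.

For an N-turn flat coil, B = Nμ₀I/(2R) with R = 0.0113 m.
B = 21 × 2.58×10⁻⁵ T = 5.42×10⁻⁴ T.

B ≈ 542 μT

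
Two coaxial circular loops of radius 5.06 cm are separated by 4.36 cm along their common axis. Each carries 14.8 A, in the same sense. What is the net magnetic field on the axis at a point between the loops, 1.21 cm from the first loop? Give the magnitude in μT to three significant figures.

B ≈ 282 μT

Each loop contributes B = μ₀IR²/[2(R²+z²)^(3/2)] on the axis, with z measured from that loop.
Loop 1 (z = 0.0121 m): B₁ = 1.69×10⁻⁴ T. Loop 2 (z = 0.0315 m): B₂ = 1.12×10⁻⁴ T.
The fields add: B = B₁ + B₂ = 2.82×10⁻⁴ T.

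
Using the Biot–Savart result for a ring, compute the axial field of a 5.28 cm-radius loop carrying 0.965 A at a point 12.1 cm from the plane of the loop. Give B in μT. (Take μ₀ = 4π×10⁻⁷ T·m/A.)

B ≈ 0.735 μT

On the axis of a circular loop, B = μ₀IR² / [2(R²+z²)^(3/2)].
R² + z² = (0.0528)² + (0.121)² = 0.01743 m², and (R²+z²)^(3/2) = 2.30×10⁻³ m³.
B = (4π×10⁻⁷ × 0.965 × 0.002788) / (2 × 2.30×10⁻³) = 7.35×10⁻⁷ T.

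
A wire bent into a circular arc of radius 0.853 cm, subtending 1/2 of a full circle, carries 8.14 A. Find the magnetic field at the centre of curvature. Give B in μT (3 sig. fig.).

B ≈ 300 μT

The Biot–Savart field of a circular arc at its centre is B = μ₀Iφ/(4πR), with φ = 3.142 rad.
B = (4π×10⁻⁷ × 8.14 × 3.142) / (4π × 0.00853) = 3.00×10⁻⁴ T.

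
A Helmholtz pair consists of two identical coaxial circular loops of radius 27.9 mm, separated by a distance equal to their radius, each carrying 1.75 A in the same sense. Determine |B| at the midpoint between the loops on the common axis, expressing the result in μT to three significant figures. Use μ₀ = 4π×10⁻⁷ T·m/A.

Each loop contributes B = μ₀IR²/[2(R²+z²)^(3/2)] on the axis, with z measured from that loop.
Loop 1 (z = 0.01395 m): B₁ = 2.82×10⁻⁵ T. Loop 2 (z = 0.01395 m): B₂ = 2.82×10⁻⁵ T.
The fields add: B = B₁ + B₂ = 5.64×10⁻⁵ T.

B ≈ 56.4 μT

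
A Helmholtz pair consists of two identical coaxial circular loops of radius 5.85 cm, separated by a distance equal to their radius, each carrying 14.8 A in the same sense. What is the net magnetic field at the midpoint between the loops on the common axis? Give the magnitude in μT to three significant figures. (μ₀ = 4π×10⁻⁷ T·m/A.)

B ≈ 227 μT

Each loop contributes B = μ₀IR²/[2(R²+z²)^(3/2)] on the axis, with z measured from that loop.
Loop 1 (z = 0.02925 m): B₁ = 1.14×10⁻⁴ T. Loop 2 (z = 0.02925 m): B₂ = 1.14×10⁻⁴ T.
The fields add: B = B₁ + B₂ = 2.27×10⁻⁴ T.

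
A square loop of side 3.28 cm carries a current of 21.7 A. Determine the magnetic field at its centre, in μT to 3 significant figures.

Each side is a finite straight segment at perpendicular distance d = a/(2 tan(π/4)) = 0.0164 m from the centre, with end-angles ±π/4.
One side contributes B₁ = (μ₀I/4πd)·2 sin(π/4) = 1.87×10⁻⁴ T.
All 4 sides add in the same direction: B = 4 × 1.87×10⁻⁴ = 7.48×10⁻⁴ T.

B ≈ 748 μT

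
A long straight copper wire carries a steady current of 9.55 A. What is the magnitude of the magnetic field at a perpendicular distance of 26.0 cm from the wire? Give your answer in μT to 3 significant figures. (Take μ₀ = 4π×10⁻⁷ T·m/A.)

For an infinitely long straight wire, B = μ₀I/(2πd).
B = (4π×10⁻⁷ × 9.55) / (2π × 0.26) = 7.35×10⁻⁶ T.

B ≈ 7.35 μT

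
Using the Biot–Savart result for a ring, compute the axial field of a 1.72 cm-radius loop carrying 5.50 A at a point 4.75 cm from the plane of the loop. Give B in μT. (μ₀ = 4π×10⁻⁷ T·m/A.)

On the axis of a circular loop, B = μ₀IR² / [2(R²+z²)^(3/2)].
R² + z² = (0.0172)² + (0.0475)² = 0.002552 m², and (R²+z²)^(3/2) = 1.29×10⁻⁴ m³.
B = (4π×10⁻⁷ × 5.50 × 0.0002958) / (2 × 1.29×10⁻⁴) = 7.93×10⁻⁶ T.

B ≈ 7.93 μT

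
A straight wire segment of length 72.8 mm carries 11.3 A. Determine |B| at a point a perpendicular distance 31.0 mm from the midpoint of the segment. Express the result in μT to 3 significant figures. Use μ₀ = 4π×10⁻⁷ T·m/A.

B ≈ 55.5 μT

For a finite straight segment, B = (μ₀I/4πd)(sinθ₁ + sinθ₂), where θ₁, θ₂ are the angles from the perpendicular to each end.
The perpendicular from the point meets the wire at its midpoint, so each end is L/2 = 0.0364 m away along the wire.
sinθ₁ = 0.0364/√(0.0364²+0.031²) = 0.7613; sinθ₂ = 0.0364/√(0.0364²+0.031²) = 0.7613.
B = (4π×10⁻⁷ × 11.3) / (4π × 0.031) × (0.7613 + 0.7613) = 5.55×10⁻⁵ T.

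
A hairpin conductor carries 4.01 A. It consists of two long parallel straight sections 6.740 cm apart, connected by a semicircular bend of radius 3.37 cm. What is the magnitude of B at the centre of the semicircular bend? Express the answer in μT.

B ≈ 61.2 μT

The semicircular arc contributes B_arc = μ₀I·π/(4πR) = μ₀I/(4R) = 3.74×10⁻⁵ T.
Each semi-infinite lead is at perpendicular distance R = 0.0337 m from the centre, with the perpendicular foot at its near end, so it contributes μ₀I/(4πR); both point the same way, together 2.38×10⁻⁵ T.
Arc and leads all point the same direction: B = 3.74×10⁻⁵ + 2.38×10⁻⁵ = 6.12×10⁻⁵ T.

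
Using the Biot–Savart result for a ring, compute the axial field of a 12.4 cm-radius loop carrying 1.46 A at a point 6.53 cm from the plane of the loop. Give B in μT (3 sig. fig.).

On the axis of a circular loop, B = μ₀IR² / [2(R²+z²)^(3/2)].
R² + z² = (0.124)² + (0.0653)² = 0.01964 m², and (R²+z²)^(3/2) = 2.75×10⁻³ m³.
B = (4π×10⁻⁷ × 1.46 × 0.01538) / (2 × 2.75×10⁻³) = 5.12×10⁻⁶ T.

B ≈ 5.12 μT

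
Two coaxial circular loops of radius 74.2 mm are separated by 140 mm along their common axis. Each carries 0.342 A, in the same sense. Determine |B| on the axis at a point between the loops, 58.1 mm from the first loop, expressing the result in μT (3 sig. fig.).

B ≈ 2.29 μT

Each loop contributes B = μ₀IR²/[2(R²+z²)^(3/2)] on the axis, with z measured from that loop.
Loop 1 (z = 0.0581 m): B₁ = 1.41×10⁻⁶ T. Loop 2 (z = 0.0819 m): B₂ = 8.77×10⁻⁷ T.
The fields add: B = B₁ + B₂ = 2.29×10⁻⁶ T.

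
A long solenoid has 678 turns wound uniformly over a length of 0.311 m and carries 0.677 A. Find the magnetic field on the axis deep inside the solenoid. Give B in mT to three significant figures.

B ≈ 1.85 mT

Inside a long solenoid, B = μ₀nI with n = 2180 turns/m.
B = 4π×10⁻⁷ × 2180 × 0.677 = 1.85×10⁻³ T.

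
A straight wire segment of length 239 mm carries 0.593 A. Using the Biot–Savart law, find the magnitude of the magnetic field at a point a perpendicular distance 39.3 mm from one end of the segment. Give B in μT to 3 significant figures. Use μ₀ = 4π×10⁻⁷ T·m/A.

For a finite straight segment, B = (μ₀I/4πd)(sinθ₁ + sinθ₂), where θ₁, θ₂ are the angles from the perpendicular to each end.
The perpendicular foot is at one end, so the two end-offsets along the wire are 0 and L = 0.239 m.
sinθ₁ = 0/√(0²+0.0393²) = 0.0000; sinθ₂ = 0.239/√(0.239²+0.0393²) = 0.9867.
B = (4π×10⁻⁷ × 0.593) / (4π × 0.0393) × (0.0000 + 0.9867) = 1.49×10⁻⁶ T.

B ≈ 1.49 μT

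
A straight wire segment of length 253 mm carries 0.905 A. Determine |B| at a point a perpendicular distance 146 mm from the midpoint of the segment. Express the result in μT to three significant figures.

For a finite straight segment, B = (μ₀I/4πd)(sinθ₁ + sinθ₂), where θ₁, θ₂ are the angles from the perpendicular to each end.
The perpendicular from the point meets the wire at its midpoint, so each end is L/2 = 0.1265 m away along the wire.
sinθ₁ = 0.1265/√(0.1265²+0.146²) = 0.6548; sinθ₂ = 0.1265/√(0.1265²+0.146²) = 0.6548.
B = (4π×10⁻⁷ × 0.905) / (4π × 0.146) × (0.6548 + 0.6548) = 8.12×10⁻⁷ T.

B ≈ 0.812 μT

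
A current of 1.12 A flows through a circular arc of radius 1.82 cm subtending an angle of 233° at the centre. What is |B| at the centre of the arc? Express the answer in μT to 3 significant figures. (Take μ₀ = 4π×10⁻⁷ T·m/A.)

B ≈ 25.0 μT

The Biot–Savart field of a circular arc at its centre is B = μ₀Iφ/(4πR), with φ = 4.067 rad.
B = (4π×10⁻⁷ × 1.12 × 4.067) / (4π × 0.0182) = 2.50×10⁻⁵ T.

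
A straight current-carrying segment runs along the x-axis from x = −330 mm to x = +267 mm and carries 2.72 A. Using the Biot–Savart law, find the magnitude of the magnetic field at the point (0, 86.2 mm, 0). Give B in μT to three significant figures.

B ≈ 6.06 μT

For a finite straight segment, B = (μ₀I/4πd)(sinθ₁ + sinθ₂), where θ₁, θ₂ are the angles from the perpendicular to each end.
The perpendicular distance is d = 0.0862 m; the end-offsets along the wire are a = 0.33 m and b = 0.267 m.
sinθ₁ = 0.33/√(0.33²+0.0862²) = 0.9675; sinθ₂ = 0.267/√(0.267²+0.0862²) = 0.9516.
B = (4π×10⁻⁷ × 2.72) / (4π × 0.0862) × (0.9675 + 0.9516) = 6.06×10⁻⁶ T.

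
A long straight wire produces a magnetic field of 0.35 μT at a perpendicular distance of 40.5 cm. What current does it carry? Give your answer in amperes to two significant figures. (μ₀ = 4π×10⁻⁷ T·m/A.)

I ≈ 0.71 A

For a long straight wire B = μ₀I/(2πd), so I = 2πdB/μ₀.
I = 2π × 0.405 × 3.50×10⁻⁷ / (4π×10⁻⁷) = 0.709 A.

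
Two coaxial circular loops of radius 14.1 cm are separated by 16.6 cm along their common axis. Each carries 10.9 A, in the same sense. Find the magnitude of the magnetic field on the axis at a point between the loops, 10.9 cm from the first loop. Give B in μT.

B ≈ 62.8 μT

Each loop contributes B = μ₀IR²/[2(R²+z²)^(3/2)] on the axis, with z measured from that loop.
Loop 1 (z = 0.109 m): B₁ = 2.41×10⁻⁵ T. Loop 2 (z = 0.057 m): B₂ = 3.87×10⁻⁵ T.
The fields add: B = B₁ + B₂ = 6.28×10⁻⁵ T.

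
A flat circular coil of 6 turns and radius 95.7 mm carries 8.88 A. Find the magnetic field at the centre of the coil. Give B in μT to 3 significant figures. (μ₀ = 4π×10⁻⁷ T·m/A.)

For an N-turn flat coil, B = Nμ₀I/(2R) with R = 0.0957 m.
B = 6 × 5.83×10⁻⁵ T = 3.50×10⁻⁴ T.

B ≈ 350 μT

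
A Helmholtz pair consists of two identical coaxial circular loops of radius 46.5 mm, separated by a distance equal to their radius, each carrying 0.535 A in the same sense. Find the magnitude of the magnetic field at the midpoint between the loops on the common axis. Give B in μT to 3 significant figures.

Each loop contributes B = μ₀IR²/[2(R²+z²)^(3/2)] on the axis, with z measured from that loop.
Loop 1 (z = 0.02325 m): B₁ = 5.17×10⁻⁶ T. Loop 2 (z = 0.02325 m): B₂ = 5.17×10⁻⁶ T.
The fields add: B = B₁ + B₂ = 1.03×10⁻⁵ T.

B ≈ 10.3 μT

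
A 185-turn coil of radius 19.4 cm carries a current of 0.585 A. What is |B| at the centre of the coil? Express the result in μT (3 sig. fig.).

B ≈ 351 μT

For an N-turn flat coil, B = Nμ₀I/(2R) with R = 0.194 m.
B = 185 × 1.89×10⁻⁶ T = 3.51×10⁻⁴ T.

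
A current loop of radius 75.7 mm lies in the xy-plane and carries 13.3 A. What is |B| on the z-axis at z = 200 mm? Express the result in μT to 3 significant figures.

On the axis of a circular loop, B = μ₀IR² / [2(R²+z²)^(3/2)].
R² + z² = (0.0757)² + (0.2)² = 0.04573 m², and (R²+z²)^(3/2) = 9.78×10⁻³ m³.
B = (4π×10⁻⁷ × 13.3 × 0.00573) / (2 × 9.78×10⁻³) = 4.90×10⁻⁶ T.

B ≈ 4.90 μT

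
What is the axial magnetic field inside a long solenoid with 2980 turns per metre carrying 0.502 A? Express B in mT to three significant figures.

Inside a long solenoid, B = μ₀nI with n = 2980 turns/m.
B = 4π×10⁻⁷ × 2980 × 0.502 = 1.88×10⁻³ T.

B ≈ 1.88 mT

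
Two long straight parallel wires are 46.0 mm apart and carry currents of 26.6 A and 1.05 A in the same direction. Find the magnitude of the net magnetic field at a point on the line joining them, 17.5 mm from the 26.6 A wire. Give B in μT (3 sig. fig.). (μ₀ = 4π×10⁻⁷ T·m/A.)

B ≈ 297 μT

Each long wire gives B = μ₀I/(2πd). Distances are d₁ = 0.0175 m and d₂ = 0.0285 m.
B₁ = 3.04×10⁻⁴ T, B₂ = 7.37×10⁻⁶ T.
Between parallel currents the two contributions point in opposite directions, so they subtract. B = |B₁ − B₂| = |3.04×10⁻⁴ − 7.37×10⁻⁶| = 2.97×10⁻⁴ T.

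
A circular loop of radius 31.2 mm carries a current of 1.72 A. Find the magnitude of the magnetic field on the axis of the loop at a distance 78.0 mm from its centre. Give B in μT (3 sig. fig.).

On the axis of a circular loop, B = μ₀IR² / [2(R²+z²)^(3/2)].
R² + z² = (0.0312)² + (0.078)² = 0.007057 m², and (R²+z²)^(3/2) = 5.93×10⁻⁴ m³.
B = (4π×10⁻⁷ × 1.72 × 0.0009734) / (2 × 5.93×10⁻⁴) = 1.77×10⁻⁶ T.

B ≈ 1.77 μT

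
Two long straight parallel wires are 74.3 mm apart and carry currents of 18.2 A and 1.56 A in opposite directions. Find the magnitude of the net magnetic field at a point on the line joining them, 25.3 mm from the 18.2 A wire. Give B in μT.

Each long wire gives B = μ₀I/(2πd). Distances are d₁ = 0.0253 m and d₂ = 0.049 m.
B₁ = 1.44×10⁻⁴ T, B₂ = 6.37×10⁻⁶ T.
Between antiparallel currents both contributions point the same way, so they add. B = B₁ + B₂ = 1.44×10⁻⁴ + 6.37×10⁻⁶ = 1.50×10⁻⁴ T.

B ≈ 150 μT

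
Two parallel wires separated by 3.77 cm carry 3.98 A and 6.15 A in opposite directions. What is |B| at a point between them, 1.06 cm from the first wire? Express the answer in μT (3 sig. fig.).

Each long wire gives B = μ₀I/(2πd). Distances are d₁ = 0.0106 m and d₂ = 0.0271 m.
B₁ = 7.51×10⁻⁵ T, B₂ = 4.54×10⁻⁵ T.
Between antiparallel currents both contributions point the same way, so they add. B = B₁ + B₂ = 7.51×10⁻⁵ + 4.54×10⁻⁵ = 1.20×10⁻⁴ T.

B ≈ 120 μT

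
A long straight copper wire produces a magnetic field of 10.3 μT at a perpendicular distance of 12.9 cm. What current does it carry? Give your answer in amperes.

I ≈ 6.64 A

For a long straight wire B = μ₀I/(2πd), so I = 2πdB/μ₀.
I = 2π × 0.129 × 1.03×10⁻⁵ / (4π×10⁻⁷) = 6.64 A.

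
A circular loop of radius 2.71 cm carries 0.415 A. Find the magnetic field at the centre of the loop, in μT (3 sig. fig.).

B ≈ 9.62 μT

At the centre of a circular loop the Biot–Savart law gives B = μ₀I/(2R).
B = (4π×10⁻⁷ × 0.415) / (2 × 0.0271) = 9.62×10⁻⁶ T.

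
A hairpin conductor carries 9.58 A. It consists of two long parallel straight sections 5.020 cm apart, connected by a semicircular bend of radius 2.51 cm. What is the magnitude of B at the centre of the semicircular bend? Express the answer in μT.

The semicircular arc contributes B_arc = μ₀I·π/(4πR) = μ₀I/(4R) = 1.20×10⁻⁴ T.
Each semi-infinite lead is at perpendicular distance R = 0.0251 m from the centre, with the perpendicular foot at its near end, so it contributes μ₀I/(4πR); both point the same way, together 7.63×10⁻⁵ T.
Arc and leads all point the same direction: B = 1.20×10⁻⁴ + 7.63×10⁻⁵ = 1.96×10⁻⁴ T.

B ≈ 196 μT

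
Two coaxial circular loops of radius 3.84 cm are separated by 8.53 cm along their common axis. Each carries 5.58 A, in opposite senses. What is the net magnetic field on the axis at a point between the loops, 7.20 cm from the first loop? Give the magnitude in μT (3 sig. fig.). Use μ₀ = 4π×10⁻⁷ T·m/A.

B ≈ 67.5 μT

Each loop contributes B = μ₀IR²/[2(R²+z²)^(3/2)] on the axis, with z measured from that loop.
Loop 1 (z = 0.072 m): B₁ = 9.51×10⁻⁶ T. Loop 2 (z = 0.0133 m): B₂ = 7.70×10⁻⁵ T.
The fields oppose: B = |B₁ − B₂| = 6.75×10⁻⁵ T.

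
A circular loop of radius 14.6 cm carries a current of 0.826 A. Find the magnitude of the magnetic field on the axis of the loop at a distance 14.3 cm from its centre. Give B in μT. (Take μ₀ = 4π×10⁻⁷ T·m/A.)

B ≈ 1.30 μT

On the axis of a circular loop, B = μ₀IR² / [2(R²+z²)^(3/2)].
R² + z² = (0.146)² + (0.143)² = 0.04177 m², and (R²+z²)^(3/2) = 8.54×10⁻³ m³.
B = (4π×10⁻⁷ × 0.826 × 0.02132) / (2 × 8.54×10⁻³) = 1.30×10⁻⁶ T.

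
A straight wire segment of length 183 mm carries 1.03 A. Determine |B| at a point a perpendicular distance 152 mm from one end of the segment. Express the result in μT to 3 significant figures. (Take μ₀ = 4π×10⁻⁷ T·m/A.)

B ≈ 0.521 μT

For a finite straight segment, B = (μ₀I/4πd)(sinθ₁ + sinθ₂), where θ₁, θ₂ are the angles from the perpendicular to each end.
The perpendicular foot is at one end, so the two end-offsets along the wire are 0 and L = 0.183 m.
sinθ₁ = 0/√(0²+0.152²) = 0.0000; sinθ₂ = 0.183/√(0.183²+0.152²) = 0.7693.
B = (4π×10⁻⁷ × 1.03) / (4π × 0.152) × (0.0000 + 0.7693) = 5.21×10⁻⁷ T.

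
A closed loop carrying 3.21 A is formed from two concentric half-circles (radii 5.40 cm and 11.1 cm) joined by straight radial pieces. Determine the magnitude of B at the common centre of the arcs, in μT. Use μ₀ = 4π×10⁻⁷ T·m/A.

The radial connectors point toward the centre, so dl × r̂ = 0 and they contribute nothing.
Each semicircle gives μ₀I/(4R): inner arc 1.87×10⁻⁵ T, outer arc 9.09×10⁻⁶ T.
The two arcs carry current in opposite angular senses, so their fields oppose: B = |1.87×10⁻⁵ − 9.09×10⁻⁶| = 9.59×10⁻⁶ T.

B ≈ 9.59 μT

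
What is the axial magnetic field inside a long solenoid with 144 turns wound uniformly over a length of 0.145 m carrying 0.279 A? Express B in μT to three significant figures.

B ≈ 348 μT

Inside a long solenoid, B = μ₀nI with n = 993.1 turns/m.
B = 4π×10⁻⁷ × 993.1 × 0.279 = 3.48×10⁻⁴ T.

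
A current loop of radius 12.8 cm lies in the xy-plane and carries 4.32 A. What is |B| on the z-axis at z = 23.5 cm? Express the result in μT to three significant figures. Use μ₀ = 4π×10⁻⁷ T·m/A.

B ≈ 2.32 μT

On the axis of a circular loop, B = μ₀IR² / [2(R²+z²)^(3/2)].
R² + z² = (0.128)² + (0.235)² = 0.07161 m², and (R²+z²)^(3/2) = 1.92×10⁻² m³.
B = (4π×10⁻⁷ × 4.32 × 0.01638) / (2 × 1.92×10⁻²) = 2.32×10⁻⁶ T.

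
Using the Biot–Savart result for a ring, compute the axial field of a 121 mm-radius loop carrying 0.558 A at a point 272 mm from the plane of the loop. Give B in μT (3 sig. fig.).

On the axis of a circular loop, B = μ₀IR² / [2(R²+z²)^(3/2)].
R² + z² = (0.121)² + (0.272)² = 0.08863 m², and (R²+z²)^(3/2) = 2.64×10⁻² m³.
B = (4π×10⁻⁷ × 0.558 × 0.01464) / (2 × 2.64×10⁻²) = 1.95×10⁻⁷ T.

B ≈ 0.195 μT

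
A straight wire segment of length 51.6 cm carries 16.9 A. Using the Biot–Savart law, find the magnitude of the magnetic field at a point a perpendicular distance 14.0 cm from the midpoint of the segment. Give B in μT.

For a finite straight segment, B = (μ₀I/4πd)(sinθ₁ + sinθ₂), where θ₁, θ₂ are the angles from the perpendicular to each end.
The perpendicular from the point meets the wire at its midpoint, so each end is L/2 = 0.258 m away along the wire.
sinθ₁ = 0.258/√(0.258²+0.14²) = 0.8789; sinθ₂ = 0.258/√(0.258²+0.14²) = 0.8789.
B = (4π×10⁻⁷ × 16.9) / (4π × 0.14) × (0.8789 + 0.8789) = 2.12×10⁻⁵ T.

B ≈ 21.2 μT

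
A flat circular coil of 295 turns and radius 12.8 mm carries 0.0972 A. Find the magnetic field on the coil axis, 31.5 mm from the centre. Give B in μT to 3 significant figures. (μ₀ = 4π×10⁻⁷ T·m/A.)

For an N-turn flat coil, B = Nμ₀IR²/[2(R²+z²)^(3/2)] with R = 0.0128 m, z = 0.0315 m.
B = 295 × 2.55×10⁻⁷ T = 7.51×10⁻⁵ T.

B ≈ 75.1 μT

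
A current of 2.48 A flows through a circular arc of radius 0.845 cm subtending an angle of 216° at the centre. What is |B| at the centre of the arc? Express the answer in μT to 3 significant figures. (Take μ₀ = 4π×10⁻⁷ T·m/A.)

The Biot–Savart field of a circular arc at its centre is B = μ₀Iφ/(4πR), with φ = 3.77 rad.
B = (4π×10⁻⁷ × 2.48 × 3.77) / (4π × 0.00845) = 1.11×10⁻⁴ T.

B ≈ 111 μT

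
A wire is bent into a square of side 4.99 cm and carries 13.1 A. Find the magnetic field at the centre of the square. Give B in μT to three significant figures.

Each side is a finite straight segment at perpendicular distance d = a/(2 tan(π/4)) = 0.02495 m from the centre, with end-angles ±π/4.
One side contributes B₁ = (μ₀I/4πd)·2 sin(π/4) = 7.43×10⁻⁵ T.
All 4 sides add in the same direction: B = 4 × 7.43×10⁻⁵ = 2.97×10⁻⁴ T.

B ≈ 297 μT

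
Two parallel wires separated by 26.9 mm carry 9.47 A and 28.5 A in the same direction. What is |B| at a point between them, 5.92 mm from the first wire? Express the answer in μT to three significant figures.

Each long wire gives B = μ₀I/(2πd). Distances are d₁ = 0.00592 m and d₂ = 0.02098 m.
B₁ = 3.20×10⁻⁴ T, B₂ = 2.72×10⁻⁴ T.
Between parallel currents the two contributions point in opposite directions, so they subtract. B = |B₁ − B₂| = |3.20×10⁻⁴ − 2.72×10⁻⁴| = 4.82×10⁻⁵ T.

B ≈ 48.2 μT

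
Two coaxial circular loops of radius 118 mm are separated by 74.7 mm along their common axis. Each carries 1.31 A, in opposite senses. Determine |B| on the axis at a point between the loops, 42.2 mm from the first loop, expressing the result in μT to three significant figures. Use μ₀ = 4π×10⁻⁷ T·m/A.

B ≈ 0.428 μT

Each loop contributes B = μ₀IR²/[2(R²+z²)^(3/2)] on the axis, with z measured from that loop.
Loop 1 (z = 0.0422 m): B₁ = 5.82×10⁻⁶ T. Loop 2 (z = 0.0325 m): B₂ = 6.25×10⁻⁶ T.
The fields oppose: B = |B₁ − B₂| = 4.28×10⁻⁷ T.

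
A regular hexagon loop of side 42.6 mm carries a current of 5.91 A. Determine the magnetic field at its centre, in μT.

B ≈ 96.1 μT

Each side is a finite straight segment at perpendicular distance d = a/(2 tan(π/6)) = 0.03689 m from the centre, with end-angles ±π/6.
One side contributes B₁ = (μ₀I/4πd)·2 sin(π/6) = 1.60×10⁻⁵ T.
All 6 sides add in the same direction: B = 6 × 1.60×10⁻⁵ = 9.61×10⁻⁵ T.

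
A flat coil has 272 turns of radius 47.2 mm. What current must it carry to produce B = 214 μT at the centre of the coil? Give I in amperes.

For an N-turn coil, B = Nμ₀I/(2R) with R = 0.0472 m, so I = 2RB/(Nμ₀) = 2 × 0.0472 × 2.14×10⁻⁴ / (272 × 4π×10⁻⁷) = 5.91×10⁻² A.

I ≈ 0.0591 A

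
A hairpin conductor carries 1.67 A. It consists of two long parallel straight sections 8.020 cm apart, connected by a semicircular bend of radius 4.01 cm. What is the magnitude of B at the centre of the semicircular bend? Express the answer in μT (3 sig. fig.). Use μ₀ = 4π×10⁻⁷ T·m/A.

B ≈ 21.4 μT

The semicircular arc contributes B_arc = μ₀I·π/(4πR) = μ₀I/(4R) = 1.31×10⁻⁵ T.
Each semi-infinite lead is at perpendicular distance R = 0.0401 m from the centre, with the perpendicular foot at its near end, so it contributes μ₀I/(4πR); both point the same way, together 8.33×10⁻⁶ T.
Arc and leads all point the same direction: B = 1.31×10⁻⁵ + 8.33×10⁻⁶ = 2.14×10⁻⁵ T.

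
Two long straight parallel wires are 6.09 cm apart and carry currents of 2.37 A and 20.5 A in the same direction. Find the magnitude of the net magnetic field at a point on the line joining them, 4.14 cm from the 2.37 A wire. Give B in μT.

B ≈ 199 μT

Each long wire gives B = μ₀I/(2πd). Distances are d₁ = 0.0414 m and d₂ = 0.0195 m.
B₁ = 1.14×10⁻⁵ T, B₂ = 2.10×10⁻⁴ T.
Between parallel currents the two contributions point in opposite directions, so they subtract. B = |B₁ − B₂| = |1.14×10⁻⁵ − 2.10×10⁻⁴| = 1.99×10⁻⁴ T.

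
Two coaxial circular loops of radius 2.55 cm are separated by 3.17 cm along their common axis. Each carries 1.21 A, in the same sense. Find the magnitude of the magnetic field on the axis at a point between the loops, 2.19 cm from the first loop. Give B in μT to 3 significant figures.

B ≈ 37.3 μT

Each loop contributes B = μ₀IR²/[2(R²+z²)^(3/2)] on the axis, with z measured from that loop.
Loop 1 (z = 0.0219 m): B₁ = 1.30×10⁻⁵ T. Loop 2 (z = 0.0098 m): B₂ = 2.42×10⁻⁵ T.
The fields add: B = B₁ + B₂ = 3.73×10⁻⁵ T.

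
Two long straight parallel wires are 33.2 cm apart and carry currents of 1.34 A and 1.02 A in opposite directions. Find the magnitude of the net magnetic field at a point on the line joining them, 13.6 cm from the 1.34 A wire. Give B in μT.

B ≈ 3.01 μT

Each long wire gives B = μ₀I/(2πd). Distances are d₁ = 0.136 m and d₂ = 0.196 m.
B₁ = 1.97×10⁻⁶ T, B₂ = 1.04×10⁻⁶ T.
Between antiparallel currents both contributions point the same way, so they add. B = B₁ + B₂ = 1.97×10⁻⁶ + 1.04×10⁻⁶ = 3.01×10⁻⁶ T.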